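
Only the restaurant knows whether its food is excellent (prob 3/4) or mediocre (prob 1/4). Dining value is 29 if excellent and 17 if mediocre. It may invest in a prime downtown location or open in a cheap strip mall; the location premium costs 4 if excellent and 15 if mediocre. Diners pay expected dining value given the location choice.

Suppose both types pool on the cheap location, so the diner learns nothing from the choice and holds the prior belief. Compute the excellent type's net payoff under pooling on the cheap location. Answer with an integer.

Pooled price premium = 3/4·29 + 1/4·17 = 26.
excellent pays no cost for the cheap location, so net payoff = 26.

26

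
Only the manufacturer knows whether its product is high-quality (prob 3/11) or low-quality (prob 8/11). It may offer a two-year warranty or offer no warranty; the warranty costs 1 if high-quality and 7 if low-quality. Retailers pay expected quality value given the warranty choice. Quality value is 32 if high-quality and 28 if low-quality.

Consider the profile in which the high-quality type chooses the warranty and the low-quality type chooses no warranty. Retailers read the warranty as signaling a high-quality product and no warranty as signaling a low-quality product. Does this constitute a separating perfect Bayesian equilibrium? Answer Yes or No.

Yes

Under these beliefs, the warranty earns price 32 and no warranty earns price 28.
high-quality: the warranty nets 32 − 1 = 31; no warranty nets 28. high-quality prefers the warranty.
low-quality: the warranty nets 32 − 7 = 25; no warranty nets 28. low-quality prefers no warranty.
Neither type deviates, so the separating profile is an equilibrium.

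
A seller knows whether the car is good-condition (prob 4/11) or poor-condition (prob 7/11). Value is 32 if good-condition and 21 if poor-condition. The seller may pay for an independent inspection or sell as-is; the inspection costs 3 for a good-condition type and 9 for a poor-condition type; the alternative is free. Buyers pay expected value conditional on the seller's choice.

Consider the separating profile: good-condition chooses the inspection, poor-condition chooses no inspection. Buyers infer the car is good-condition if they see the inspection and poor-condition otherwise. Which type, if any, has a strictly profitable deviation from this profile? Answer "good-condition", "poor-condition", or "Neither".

poor-condition

The inspection pays 32; no inspection pays 21.
good-condition: assigned the inspection, nets 32 − 3 = 29; deviating to no inspection nets 21.
poor-condition: assigned no inspection, nets 21; deviating to the inspection nets 32 − 9 = 23.
The poor-condition type gains 2 by deviating.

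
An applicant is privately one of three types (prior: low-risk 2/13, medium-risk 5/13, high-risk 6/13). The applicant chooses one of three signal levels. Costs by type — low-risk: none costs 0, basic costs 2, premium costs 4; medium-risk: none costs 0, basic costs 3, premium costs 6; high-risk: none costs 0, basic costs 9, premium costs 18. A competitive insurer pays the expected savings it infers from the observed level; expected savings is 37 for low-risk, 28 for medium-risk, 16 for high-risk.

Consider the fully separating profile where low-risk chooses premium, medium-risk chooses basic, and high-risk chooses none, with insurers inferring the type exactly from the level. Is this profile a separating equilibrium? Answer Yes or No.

Separating rebates: premium → 37, basic → 28, none → 16.
low-risk (assigned premium): none: 16 − 0 = 16; basic: 28 − 2 = 26; premium: 37 − 4 = 33. low-risk stays.
medium-risk (assigned basic): none: 16 − 0 = 16; basic: 28 − 3 = 25; premium: 37 − 6 = 31. medium-risk prefers premium.
high-risk (assigned none): none: 16 − 0 = 16; basic: 28 − 9 = 19; premium: 37 − 18 = 19. high-risk prefers basic.
At least one type deviates; the separating profile fails.

No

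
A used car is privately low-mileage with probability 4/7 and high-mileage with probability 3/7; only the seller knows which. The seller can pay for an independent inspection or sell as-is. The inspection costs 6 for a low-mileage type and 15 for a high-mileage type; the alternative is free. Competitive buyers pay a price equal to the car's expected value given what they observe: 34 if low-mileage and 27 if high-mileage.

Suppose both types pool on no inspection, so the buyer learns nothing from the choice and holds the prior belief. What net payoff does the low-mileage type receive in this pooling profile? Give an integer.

Pooled price = 4/7·34 + 3/7·27 = 31.
low-mileage pays no cost for no inspection, so net payoff = 31.

31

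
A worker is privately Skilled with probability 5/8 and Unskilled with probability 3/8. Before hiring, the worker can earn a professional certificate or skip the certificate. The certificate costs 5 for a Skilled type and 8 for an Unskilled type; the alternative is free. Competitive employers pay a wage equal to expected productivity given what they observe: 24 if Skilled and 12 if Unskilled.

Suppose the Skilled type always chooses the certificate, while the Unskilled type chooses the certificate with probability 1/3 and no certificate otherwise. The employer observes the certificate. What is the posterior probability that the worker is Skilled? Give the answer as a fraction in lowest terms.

5/6

P(the certificate) = (5/8)·1 + (3/8)·(1/3) = 3/4.
By Bayes' rule, P(Skilled | the certificate) = (5/8) / (3/4) = 5/6.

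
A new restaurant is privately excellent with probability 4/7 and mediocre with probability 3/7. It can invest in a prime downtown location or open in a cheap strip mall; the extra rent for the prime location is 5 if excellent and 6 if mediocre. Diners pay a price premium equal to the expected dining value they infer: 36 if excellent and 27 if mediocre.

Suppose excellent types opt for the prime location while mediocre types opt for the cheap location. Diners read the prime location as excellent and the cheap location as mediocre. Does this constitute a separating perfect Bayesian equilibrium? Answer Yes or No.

Under these beliefs, the prime location earns price premium 36 and the cheap location earns price premium 27.
excellent: the prime location nets 36 − 5 = 31; the cheap location nets 27. excellent prefers the prime location.
mediocre: the prime location nets 36 − 6 = 30; the cheap location nets 27. mediocre would deviate to the prime location.
mediocre has a profitable deviation, so the profile is not an equilibrium.

No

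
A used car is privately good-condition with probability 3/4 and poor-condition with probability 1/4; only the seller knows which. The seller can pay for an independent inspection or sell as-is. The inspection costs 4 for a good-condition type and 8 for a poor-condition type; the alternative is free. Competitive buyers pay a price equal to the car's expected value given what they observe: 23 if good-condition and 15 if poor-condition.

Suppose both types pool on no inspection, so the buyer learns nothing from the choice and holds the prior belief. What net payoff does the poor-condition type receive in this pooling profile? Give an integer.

21

Pooled price = 3/4·23 + 1/4·15 = 21.
poor-condition pays no cost for no inspection, so net payoff = 21.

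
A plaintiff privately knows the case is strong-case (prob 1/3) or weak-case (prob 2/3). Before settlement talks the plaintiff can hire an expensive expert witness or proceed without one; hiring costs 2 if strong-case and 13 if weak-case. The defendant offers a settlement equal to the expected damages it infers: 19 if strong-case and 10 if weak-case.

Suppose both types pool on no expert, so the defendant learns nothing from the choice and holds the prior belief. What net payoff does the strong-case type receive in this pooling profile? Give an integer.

Pooled settlement = 1/3·19 + 2/3·10 = 13.
strong-case pays no cost for no expert, so net payoff = 13.

13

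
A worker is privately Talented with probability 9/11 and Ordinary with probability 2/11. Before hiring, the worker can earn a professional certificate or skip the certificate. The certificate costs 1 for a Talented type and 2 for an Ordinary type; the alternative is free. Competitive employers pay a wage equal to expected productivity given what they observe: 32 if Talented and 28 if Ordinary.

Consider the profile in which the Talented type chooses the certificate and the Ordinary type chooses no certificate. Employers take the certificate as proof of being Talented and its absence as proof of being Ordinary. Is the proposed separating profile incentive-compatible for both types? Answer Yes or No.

Under these beliefs, the certificate earns wage 32 and no certificate earns wage 28.
Talented: the certificate nets 32 − 1 = 31; no certificate nets 28. Talented prefers the certificate.
Ordinary: the certificate nets 32 − 2 = 30; no certificate nets 28. Ordinary would deviate to the certificate.
Ordinary has a profitable deviation, so the profile is not an equilibrium.

No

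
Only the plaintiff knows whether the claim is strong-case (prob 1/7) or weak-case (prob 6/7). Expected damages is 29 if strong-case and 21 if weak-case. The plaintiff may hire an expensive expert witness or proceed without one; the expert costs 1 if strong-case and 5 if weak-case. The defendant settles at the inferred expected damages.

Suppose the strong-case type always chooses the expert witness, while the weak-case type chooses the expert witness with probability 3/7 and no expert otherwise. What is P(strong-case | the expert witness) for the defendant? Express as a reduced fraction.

7/25

P(the expert witness) = (1/7)·1 + (6/7)·(3/7) = 25/49.
By Bayes' rule, P(strong-case | the expert witness) = (1/7) / (25/49) = 7/25.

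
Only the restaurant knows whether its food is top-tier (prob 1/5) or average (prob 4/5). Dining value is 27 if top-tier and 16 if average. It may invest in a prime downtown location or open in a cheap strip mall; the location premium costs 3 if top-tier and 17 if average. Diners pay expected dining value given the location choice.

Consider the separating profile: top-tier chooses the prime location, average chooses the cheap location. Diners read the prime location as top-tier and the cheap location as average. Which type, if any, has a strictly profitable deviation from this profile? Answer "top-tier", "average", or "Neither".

The prime location pays 27; the cheap location pays 16.
top-tier: assigned the prime location, nets 27 − 3 = 24; deviating to the cheap location nets 16.
average: assigned the cheap location, nets 16; deviating to the prime location nets 27 − 17 = 10.
Both types strictly prefer their assigned action; no profitable deviation.

Neither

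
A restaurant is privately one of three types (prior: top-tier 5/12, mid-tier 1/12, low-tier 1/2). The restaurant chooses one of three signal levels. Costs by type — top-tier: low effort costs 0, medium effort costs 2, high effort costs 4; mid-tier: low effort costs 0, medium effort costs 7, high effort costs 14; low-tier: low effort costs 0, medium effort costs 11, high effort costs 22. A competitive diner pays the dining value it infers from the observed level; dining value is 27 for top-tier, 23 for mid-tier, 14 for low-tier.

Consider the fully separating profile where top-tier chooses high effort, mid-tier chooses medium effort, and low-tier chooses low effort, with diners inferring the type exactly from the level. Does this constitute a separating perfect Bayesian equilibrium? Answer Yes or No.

Separating price premiums: high effort → 27, medium effort → 23, low effort → 14.
top-tier (assigned high effort): low effort: 14 − 0 = 14; medium effort: 23 − 2 = 21; high effort: 27 − 4 = 23. top-tier stays.
mid-tier (assigned medium effort): low effort: 14 − 0 = 14; medium effort: 23 − 7 = 16; high effort: 27 − 14 = 13. mid-tier stays.
low-tier (assigned low effort): low effort: 14 − 0 = 14; medium effort: 23 − 11 = 12; high effort: 27 − 22 = 5. low-tier stays.
Every type prefers its assigned level; separation holds.

Yes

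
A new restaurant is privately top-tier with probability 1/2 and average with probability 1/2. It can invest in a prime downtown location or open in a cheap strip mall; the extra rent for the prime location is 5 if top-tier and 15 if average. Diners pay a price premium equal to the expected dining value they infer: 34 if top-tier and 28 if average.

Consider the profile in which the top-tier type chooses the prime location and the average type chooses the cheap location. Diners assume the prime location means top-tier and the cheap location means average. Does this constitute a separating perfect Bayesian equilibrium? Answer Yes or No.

Under these beliefs, the prime location earns price premium 34 and the cheap location earns price premium 28.
top-tier: the prime location nets 34 − 5 = 29; the cheap location nets 28. top-tier prefers the prime location.
average: the prime location nets 34 − 15 = 19; the cheap location nets 28. average prefers the cheap location.
Neither type deviates, so the separating profile is an equilibrium.

Yes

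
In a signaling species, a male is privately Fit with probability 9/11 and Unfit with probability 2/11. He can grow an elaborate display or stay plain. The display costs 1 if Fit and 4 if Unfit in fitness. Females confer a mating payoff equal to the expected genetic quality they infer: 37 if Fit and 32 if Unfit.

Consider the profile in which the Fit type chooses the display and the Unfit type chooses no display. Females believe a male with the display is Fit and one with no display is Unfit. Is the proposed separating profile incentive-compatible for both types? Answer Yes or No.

No

Under these beliefs, the display earns mating payoff 37 and no display earns mating payoff 32.
Fit: the display nets 37 − 1 = 36; no display nets 32. Fit prefers the display.
Unfit: the display nets 37 − 4 = 33; no display nets 32. Unfit would deviate to the display.
Unfit has a profitable deviation, so the profile is not an equilibrium.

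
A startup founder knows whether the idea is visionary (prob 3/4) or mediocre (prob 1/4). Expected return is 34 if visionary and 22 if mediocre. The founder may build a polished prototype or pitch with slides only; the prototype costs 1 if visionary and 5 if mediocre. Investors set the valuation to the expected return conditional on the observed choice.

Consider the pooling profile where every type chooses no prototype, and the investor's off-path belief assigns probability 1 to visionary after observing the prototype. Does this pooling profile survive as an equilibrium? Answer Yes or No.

No

On path, the investor holds the prior and pays 3/4·34 + 1/4·22 = 31. Off path (the prototype), believing visionary, it pays 34.
visionary: no prototype nets 31; the prototype nets 34 − 1 = 33. visionary would deviate.
mediocre: no prototype nets 31; the prototype nets 34 − 5 = 29. mediocre stays.
A type deviates, so pooling fails.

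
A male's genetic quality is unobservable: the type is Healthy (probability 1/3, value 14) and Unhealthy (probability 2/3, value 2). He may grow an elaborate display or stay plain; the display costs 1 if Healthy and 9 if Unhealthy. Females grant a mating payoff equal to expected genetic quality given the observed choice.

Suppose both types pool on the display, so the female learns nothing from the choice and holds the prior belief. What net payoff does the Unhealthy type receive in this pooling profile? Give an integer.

Pooled mating payoff = 1/3·14 + 2/3·2 = 6.
Unhealthy pays cost 9 for the display, so net payoff = 6 − 9 = -3.

-3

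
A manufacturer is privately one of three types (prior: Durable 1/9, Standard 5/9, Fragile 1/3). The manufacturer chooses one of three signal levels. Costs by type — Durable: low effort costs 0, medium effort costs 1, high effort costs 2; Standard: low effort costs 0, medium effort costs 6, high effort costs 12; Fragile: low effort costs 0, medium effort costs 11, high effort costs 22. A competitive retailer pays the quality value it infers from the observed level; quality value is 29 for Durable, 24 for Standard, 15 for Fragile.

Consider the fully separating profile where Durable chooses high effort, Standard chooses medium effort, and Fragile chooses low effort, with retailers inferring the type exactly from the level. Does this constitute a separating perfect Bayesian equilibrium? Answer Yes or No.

Separating prices: high effort → 29, medium effort → 24, low effort → 15.
Durable (assigned high effort): low effort: 15 − 0 = 15; medium effort: 24 − 1 = 23; high effort: 29 − 2 = 27. Durable stays.
Standard (assigned medium effort): low effort: 15 − 0 = 15; medium effort: 24 − 6 = 18; high effort: 29 − 12 = 17. Standard stays.
Fragile (assigned low effort): low effort: 15 − 0 = 15; medium effort: 24 − 11 = 13; high effort: 29 − 22 = 7. Fragile stays.
Every type prefers its assigned level; separation holds.

Yes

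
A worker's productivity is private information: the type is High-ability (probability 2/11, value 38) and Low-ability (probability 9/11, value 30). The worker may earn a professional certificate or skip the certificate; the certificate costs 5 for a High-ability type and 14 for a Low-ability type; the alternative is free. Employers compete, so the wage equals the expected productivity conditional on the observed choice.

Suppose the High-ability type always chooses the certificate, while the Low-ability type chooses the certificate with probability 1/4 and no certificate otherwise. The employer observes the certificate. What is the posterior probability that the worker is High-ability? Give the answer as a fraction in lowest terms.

P(the certificate) = (2/11)·1 + (9/11)·(1/4) = 17/44.
By Bayes' rule, P(High-ability | the certificate) = (2/11) / (17/44) = 8/17.

8/17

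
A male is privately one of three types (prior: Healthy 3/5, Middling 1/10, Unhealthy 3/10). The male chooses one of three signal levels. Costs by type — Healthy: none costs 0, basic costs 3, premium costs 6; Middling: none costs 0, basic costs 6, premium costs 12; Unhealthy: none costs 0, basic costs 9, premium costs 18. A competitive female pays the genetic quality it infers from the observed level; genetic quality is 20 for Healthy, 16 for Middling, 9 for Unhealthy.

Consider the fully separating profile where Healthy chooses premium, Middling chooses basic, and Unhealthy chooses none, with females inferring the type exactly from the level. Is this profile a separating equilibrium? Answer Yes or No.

Separating mating payoffs: premium → 20, basic → 16, none → 9.
Healthy (assigned premium): none: 9 − 0 = 9; basic: 16 − 3 = 13; premium: 20 − 6 = 14. Healthy stays.
Middling (assigned basic): none: 9 − 0 = 9; basic: 16 − 6 = 10; premium: 20 − 12 = 8. Middling stays.
Unhealthy (assigned none): none: 9 − 0 = 9; basic: 16 − 9 = 7; premium: 20 − 18 = 2. Unhealthy stays.
Every type prefers its assigned level; separation holds.

Yes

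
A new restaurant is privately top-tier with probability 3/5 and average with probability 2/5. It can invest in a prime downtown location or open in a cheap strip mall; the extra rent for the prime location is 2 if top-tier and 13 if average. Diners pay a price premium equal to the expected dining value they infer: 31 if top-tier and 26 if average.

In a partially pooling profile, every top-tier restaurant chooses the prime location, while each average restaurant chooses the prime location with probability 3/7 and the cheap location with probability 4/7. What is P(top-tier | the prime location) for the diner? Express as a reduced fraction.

P(the prime location) = (3/5)·1 + (2/5)·(3/7) = 27/35.
By Bayes' rule, P(top-tier | the prime location) = (3/5) / (27/35) = 7/9.

7/9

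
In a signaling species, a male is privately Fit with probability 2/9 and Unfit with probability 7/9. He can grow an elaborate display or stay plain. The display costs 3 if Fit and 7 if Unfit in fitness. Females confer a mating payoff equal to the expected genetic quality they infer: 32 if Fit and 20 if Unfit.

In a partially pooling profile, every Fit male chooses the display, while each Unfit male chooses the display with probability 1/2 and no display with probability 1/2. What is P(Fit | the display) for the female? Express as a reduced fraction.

4/11

P(the display) = (2/9)·1 + (7/9)·(1/2) = 11/18.
By Bayes' rule, P(Fit | the display) = (2/9) / (11/18) = 4/11.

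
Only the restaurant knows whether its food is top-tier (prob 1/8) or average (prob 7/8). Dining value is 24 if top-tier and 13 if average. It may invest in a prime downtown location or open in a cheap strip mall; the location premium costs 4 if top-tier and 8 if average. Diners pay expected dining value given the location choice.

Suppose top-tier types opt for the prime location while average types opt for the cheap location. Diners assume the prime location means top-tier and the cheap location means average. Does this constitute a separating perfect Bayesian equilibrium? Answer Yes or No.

Under these beliefs, the prime location earns price premium 24 and the cheap location earns price premium 13.
top-tier: the prime location nets 24 − 4 = 20; the cheap location nets 13. top-tier prefers the prime location.
average: the prime location nets 24 − 8 = 16; the cheap location nets 13. average would deviate to the prime location.
average has a profitable deviation, so the profile is not an equilibrium.

No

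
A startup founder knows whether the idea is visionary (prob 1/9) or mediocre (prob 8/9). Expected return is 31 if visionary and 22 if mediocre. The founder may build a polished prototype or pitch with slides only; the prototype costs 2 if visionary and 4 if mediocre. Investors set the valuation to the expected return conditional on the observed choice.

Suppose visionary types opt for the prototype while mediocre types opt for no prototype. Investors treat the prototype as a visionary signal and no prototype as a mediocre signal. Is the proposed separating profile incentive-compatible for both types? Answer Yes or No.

Under these beliefs, the prototype earns valuation 31 and no prototype earns valuation 22.
visionary: the prototype nets 31 − 2 = 29; no prototype nets 22. visionary prefers the prototype.
mediocre: the prototype nets 31 − 4 = 27; no prototype nets 22. mediocre would deviate to the prototype.
mediocre has a profitable deviation, so the profile is not an equilibrium.

No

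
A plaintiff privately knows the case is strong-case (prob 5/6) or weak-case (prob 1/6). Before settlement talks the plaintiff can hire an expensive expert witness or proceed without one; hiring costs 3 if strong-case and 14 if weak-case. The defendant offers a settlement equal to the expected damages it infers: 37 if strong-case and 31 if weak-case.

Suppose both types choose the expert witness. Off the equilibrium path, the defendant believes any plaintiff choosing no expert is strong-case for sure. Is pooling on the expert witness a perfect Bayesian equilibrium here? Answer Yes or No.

No

On path, the defendant holds the prior and pays 5/6·37 + 1/6·31 = 36. Off path (no expert), believing strong-case, it pays 37.
strong-case: the expert witness nets 36 − 3 = 33; no expert nets 37. strong-case would deviate.
weak-case: the expert witness nets 36 − 14 = 22; no expert nets 37. weak-case would deviate.
A type deviates, so pooling fails.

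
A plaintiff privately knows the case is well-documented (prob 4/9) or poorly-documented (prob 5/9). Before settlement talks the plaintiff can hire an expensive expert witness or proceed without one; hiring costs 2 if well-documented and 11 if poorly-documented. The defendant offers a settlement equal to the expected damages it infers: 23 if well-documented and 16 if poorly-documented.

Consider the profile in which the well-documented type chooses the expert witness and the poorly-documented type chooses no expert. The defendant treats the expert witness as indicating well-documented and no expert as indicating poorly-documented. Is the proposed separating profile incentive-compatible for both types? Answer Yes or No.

Under these beliefs, the expert witness earns settlement 23 and no expert earns settlement 16.
well-documented: the expert witness nets 23 − 2 = 21; no expert nets 16. well-documented prefers the expert witness.
poorly-documented: the expert witness nets 23 − 11 = 12; no expert nets 16. poorly-documented prefers no expert.
Neither type deviates, so the separating profile is an equilibrium.

Yes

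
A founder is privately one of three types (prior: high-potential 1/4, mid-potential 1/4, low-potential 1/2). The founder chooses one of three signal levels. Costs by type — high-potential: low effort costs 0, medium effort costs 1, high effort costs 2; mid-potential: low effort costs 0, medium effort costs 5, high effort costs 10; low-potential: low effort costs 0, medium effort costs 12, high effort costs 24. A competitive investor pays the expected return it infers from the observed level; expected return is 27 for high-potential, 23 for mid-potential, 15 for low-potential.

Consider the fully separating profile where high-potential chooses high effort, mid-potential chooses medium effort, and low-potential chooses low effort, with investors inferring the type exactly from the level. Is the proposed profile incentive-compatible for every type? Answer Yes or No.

Yes

Separating valuations: high effort → 27, medium effort → 23, low effort → 15.
high-potential (assigned high effort): low effort: 15 − 0 = 15; medium effort: 23 − 1 = 22; high effort: 27 − 2 = 25. high-potential stays.
mid-potential (assigned medium effort): low effort: 15 − 0 = 15; medium effort: 23 − 5 = 18; high effort: 27 − 10 = 17. mid-potential stays.
low-potential (assigned low effort): low effort: 15 − 0 = 15; medium effort: 23 − 12 = 11; high effort: 27 − 24 = 3. low-potential stays.
Every type prefers its assigned level; separation holds.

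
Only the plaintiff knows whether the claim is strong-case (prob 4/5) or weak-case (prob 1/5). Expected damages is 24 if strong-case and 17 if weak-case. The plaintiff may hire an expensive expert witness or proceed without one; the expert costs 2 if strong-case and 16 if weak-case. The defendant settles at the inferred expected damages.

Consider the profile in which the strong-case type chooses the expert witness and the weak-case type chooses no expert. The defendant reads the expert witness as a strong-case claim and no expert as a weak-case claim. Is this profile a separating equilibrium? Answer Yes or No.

Under these beliefs, the expert witness earns settlement 24 and no expert earns settlement 17.
strong-case: the expert witness nets 24 − 2 = 22; no expert nets 17. strong-case prefers the expert witness.
weak-case: the expert witness nets 24 − 16 = 8; no expert nets 17. weak-case prefers no expert.
Neither type deviates, so the separating profile is an equilibrium.

Yes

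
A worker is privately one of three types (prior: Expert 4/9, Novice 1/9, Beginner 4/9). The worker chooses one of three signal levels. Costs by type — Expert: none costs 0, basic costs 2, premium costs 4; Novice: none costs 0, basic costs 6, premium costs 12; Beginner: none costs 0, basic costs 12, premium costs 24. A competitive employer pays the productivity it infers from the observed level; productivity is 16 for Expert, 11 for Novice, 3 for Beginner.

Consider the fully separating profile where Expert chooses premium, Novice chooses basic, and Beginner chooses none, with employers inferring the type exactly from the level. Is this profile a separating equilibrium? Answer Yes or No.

Separating wages: premium → 16, basic → 11, none → 3.
Expert (assigned premium): none: 3 − 0 = 3; basic: 11 − 2 = 9; premium: 16 − 4 = 12. Expert stays.
Novice (assigned basic): none: 3 − 0 = 3; basic: 11 − 6 = 5; premium: 16 − 12 = 4. Novice stays.
Beginner (assigned none): none: 3 − 0 = 3; basic: 11 − 12 = -1; premium: 16 − 24 = -8. Beginner stays.
Every type prefers its assigned level; separation holds.

Yes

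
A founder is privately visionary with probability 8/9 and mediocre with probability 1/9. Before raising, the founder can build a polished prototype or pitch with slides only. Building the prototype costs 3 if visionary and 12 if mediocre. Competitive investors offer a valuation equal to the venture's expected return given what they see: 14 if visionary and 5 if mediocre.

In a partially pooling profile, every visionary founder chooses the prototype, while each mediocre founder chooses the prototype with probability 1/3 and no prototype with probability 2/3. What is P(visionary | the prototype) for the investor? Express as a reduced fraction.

24/25

P(the prototype) = (8/9)·1 + (1/9)·(1/3) = 25/27.
By Bayes' rule, P(visionary | the prototype) = (8/9) / (25/27) = 24/25.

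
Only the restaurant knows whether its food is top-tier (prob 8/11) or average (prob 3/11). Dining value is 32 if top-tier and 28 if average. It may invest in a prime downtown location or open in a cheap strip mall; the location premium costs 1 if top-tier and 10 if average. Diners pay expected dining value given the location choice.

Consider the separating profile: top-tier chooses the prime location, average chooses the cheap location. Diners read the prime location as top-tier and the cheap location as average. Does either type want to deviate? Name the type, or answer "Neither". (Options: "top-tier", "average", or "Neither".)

The prime location pays 32; the cheap location pays 28.
top-tier: assigned the prime location, nets 32 − 1 = 31; deviating to the cheap location nets 28.
average: assigned the cheap location, nets 28; deviating to the prime location nets 32 − 10 = 22.
Both types strictly prefer their assigned action; no profitable deviation.

Neither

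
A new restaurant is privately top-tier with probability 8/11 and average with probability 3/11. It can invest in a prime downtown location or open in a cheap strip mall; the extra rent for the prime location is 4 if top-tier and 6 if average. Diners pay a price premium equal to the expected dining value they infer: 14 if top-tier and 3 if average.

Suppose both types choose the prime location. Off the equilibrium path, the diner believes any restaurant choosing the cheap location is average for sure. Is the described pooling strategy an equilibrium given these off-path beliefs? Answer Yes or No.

Yes

On path, the diner holds the prior and pays 8/11·14 + 3/11·3 = 11. Off path (the cheap location), believing average, it pays 3.
top-tier: the prime location nets 11 − 4 = 7; the cheap location nets 3. top-tier stays.
average: the prime location nets 11 − 6 = 5; the cheap location nets 3. average stays.
No type deviates, so pooling is sustained.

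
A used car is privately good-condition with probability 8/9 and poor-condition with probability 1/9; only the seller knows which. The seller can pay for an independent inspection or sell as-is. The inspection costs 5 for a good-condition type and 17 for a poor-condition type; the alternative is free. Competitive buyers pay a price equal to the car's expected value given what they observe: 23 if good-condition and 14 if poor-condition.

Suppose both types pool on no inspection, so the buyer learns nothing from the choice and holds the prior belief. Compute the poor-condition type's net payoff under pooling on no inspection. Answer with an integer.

22

Pooled price = 8/9·23 + 1/9·14 = 22.
poor-condition pays no cost for no inspection, so net payoff = 22.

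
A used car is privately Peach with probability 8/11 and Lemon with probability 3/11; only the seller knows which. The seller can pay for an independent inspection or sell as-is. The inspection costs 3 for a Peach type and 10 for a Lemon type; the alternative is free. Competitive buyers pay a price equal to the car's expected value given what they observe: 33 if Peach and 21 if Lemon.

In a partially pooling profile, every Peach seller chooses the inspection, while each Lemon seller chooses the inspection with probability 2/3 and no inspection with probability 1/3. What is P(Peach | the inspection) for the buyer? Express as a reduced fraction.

4/5

P(the inspection) = (8/11)·1 + (3/11)·(2/3) = 10/11.
By Bayes' rule, P(Peach | the inspection) = (8/11) / (10/11) = 4/5.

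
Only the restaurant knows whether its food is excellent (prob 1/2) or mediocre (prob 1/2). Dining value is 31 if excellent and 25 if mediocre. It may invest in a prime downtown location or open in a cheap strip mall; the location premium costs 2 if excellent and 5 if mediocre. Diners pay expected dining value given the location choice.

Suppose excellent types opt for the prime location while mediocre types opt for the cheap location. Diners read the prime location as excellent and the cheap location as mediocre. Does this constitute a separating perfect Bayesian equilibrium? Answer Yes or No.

No

Under these beliefs, the prime location earns price premium 31 and the cheap location earns price premium 25.
excellent: the prime location nets 31 − 2 = 29; the cheap location nets 25. excellent prefers the prime location.
mediocre: the prime location nets 31 − 5 = 26; the cheap location nets 25. mediocre would deviate to the prime location.
mediocre has a profitable deviation, so the profile is not an equilibrium.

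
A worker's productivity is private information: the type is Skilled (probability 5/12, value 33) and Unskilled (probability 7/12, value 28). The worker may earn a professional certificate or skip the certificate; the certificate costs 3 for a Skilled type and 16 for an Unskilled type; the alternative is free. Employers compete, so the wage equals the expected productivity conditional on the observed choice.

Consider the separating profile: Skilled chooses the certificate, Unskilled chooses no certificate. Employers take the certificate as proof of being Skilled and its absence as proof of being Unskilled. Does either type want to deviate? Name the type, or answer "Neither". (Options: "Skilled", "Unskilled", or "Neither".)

Neither

The certificate pays 33; no certificate pays 28.
Skilled: assigned the certificate, nets 33 − 3 = 30; deviating to no certificate nets 28.
Unskilled: assigned no certificate, nets 28; deviating to the certificate nets 33 − 16 = 17.
Both types strictly prefer their assigned action; no profitable deviation.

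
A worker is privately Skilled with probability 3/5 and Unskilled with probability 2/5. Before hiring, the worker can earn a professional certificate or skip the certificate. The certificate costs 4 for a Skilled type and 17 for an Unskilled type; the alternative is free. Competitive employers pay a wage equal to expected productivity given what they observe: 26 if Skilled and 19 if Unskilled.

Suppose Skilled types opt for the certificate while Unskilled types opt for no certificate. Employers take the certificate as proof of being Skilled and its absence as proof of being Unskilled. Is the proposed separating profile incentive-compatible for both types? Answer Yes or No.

Yes

Under these beliefs, the certificate earns wage 26 and no certificate earns wage 19.
Skilled: the certificate nets 26 − 4 = 22; no certificate nets 19. Skilled prefers the certificate.
Unskilled: the certificate nets 26 − 17 = 9; no certificate nets 19. Unskilled prefers no certificate.
Neither type deviates, so the separating profile is an equilibrium.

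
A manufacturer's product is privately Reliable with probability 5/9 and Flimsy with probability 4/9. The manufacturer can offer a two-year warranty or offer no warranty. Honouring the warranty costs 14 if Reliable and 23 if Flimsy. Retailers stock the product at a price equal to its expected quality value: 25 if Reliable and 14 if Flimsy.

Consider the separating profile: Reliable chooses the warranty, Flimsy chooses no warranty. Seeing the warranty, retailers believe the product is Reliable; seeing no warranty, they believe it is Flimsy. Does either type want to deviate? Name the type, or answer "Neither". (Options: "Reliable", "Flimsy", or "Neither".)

The warranty pays 25; no warranty pays 14.
Reliable: assigned the warranty, nets 25 − 14 = 11; deviating to no warranty nets 14.
Flimsy: assigned no warranty, nets 14; deviating to the warranty nets 25 − 23 = 2.
The Reliable type gains 3 by deviating.

Reliable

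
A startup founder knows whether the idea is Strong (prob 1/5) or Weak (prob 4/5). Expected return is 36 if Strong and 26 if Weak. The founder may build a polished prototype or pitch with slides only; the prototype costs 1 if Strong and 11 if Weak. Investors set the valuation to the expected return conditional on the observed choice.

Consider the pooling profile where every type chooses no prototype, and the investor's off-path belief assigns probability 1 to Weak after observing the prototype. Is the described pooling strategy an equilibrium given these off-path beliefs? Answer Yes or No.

On path, the investor holds the prior and pays 1/5·36 + 4/5·26 = 28. Off path (the prototype), believing Weak, it pays 26.
Strong: no prototype nets 28; the prototype nets 26 − 1 = 25. Strong stays.
Weak: no prototype nets 28; the prototype nets 26 − 11 = 15. Weak stays.
No type deviates, so pooling is sustained.

Yes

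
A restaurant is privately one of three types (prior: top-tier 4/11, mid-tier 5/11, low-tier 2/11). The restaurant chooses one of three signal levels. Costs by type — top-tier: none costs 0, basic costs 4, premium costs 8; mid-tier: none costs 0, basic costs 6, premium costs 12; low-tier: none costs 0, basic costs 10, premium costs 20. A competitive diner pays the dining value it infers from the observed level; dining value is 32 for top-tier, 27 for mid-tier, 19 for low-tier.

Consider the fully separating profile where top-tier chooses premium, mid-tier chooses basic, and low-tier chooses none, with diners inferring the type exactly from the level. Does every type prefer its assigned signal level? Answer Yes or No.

Separating price premiums: premium → 32, basic → 27, none → 19.
top-tier (assigned premium): none: 19 − 0 = 19; basic: 27 − 4 = 23; premium: 32 − 8 = 24. top-tier stays.
mid-tier (assigned basic): none: 19 − 0 = 19; basic: 27 − 6 = 21; premium: 32 − 12 = 20. mid-tier stays.
low-tier (assigned none): none: 19 − 0 = 19; basic: 27 − 10 = 17; premium: 32 − 20 = 12. low-tier stays.
Every type prefers its assigned level; separation holds.

Yes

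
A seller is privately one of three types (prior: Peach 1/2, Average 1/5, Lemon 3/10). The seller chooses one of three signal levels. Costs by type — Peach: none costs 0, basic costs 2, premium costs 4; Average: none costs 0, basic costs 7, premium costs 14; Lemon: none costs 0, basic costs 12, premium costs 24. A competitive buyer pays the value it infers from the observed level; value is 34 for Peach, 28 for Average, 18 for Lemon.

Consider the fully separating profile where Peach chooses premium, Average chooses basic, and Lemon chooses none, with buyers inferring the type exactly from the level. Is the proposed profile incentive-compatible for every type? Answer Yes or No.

Yes

Separating prices: premium → 34, basic → 28, none → 18.
Peach (assigned premium): none: 18 − 0 = 18; basic: 28 − 2 = 26; premium: 34 − 4 = 30. Peach stays.
Average (assigned basic): none: 18 − 0 = 18; basic: 28 − 7 = 21; premium: 34 − 14 = 20. Average stays.
Lemon (assigned none): none: 18 − 0 = 18; basic: 28 − 12 = 16; premium: 34 − 24 = 10. Lemon stays.
Every type prefers its assigned level; separation holds.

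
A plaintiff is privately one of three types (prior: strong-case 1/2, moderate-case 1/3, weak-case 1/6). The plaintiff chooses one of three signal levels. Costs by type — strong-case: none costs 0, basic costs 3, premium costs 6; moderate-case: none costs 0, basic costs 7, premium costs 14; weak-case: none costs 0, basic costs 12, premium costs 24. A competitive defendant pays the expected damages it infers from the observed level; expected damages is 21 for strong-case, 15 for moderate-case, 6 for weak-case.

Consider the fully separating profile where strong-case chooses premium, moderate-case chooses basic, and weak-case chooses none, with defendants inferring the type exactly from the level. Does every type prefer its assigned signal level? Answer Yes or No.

Separating settlements: premium → 21, basic → 15, none → 6.
strong-case (assigned premium): none: 6 − 0 = 6; basic: 15 − 3 = 12; premium: 21 − 6 = 15. strong-case stays.
moderate-case (assigned basic): none: 6 − 0 = 6; basic: 15 − 7 = 8; premium: 21 − 14 = 7. moderate-case stays.
weak-case (assigned none): none: 6 − 0 = 6; basic: 15 − 12 = 3; premium: 21 − 24 = -3. weak-case stays.
Every type prefers its assigned level; separation holds.

Yes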